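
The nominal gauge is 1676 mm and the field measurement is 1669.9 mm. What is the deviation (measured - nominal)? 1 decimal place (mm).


Deviation = measured - nominal
Deviation = 1669.9 - 1676
Deviation = -6.1 mm

-6.1


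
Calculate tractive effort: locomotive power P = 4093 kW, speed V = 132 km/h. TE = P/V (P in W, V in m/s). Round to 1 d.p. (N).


Convert: P = 4093 kW = 4093000 W
V = 132 / 3.6 = 36.6667 m/s
TE = 4093000 / 36.6667
TE = 111627.3 N

111627.3


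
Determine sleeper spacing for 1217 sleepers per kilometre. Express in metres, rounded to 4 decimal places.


Spacing = 1000 m / number of sleepers
Spacing = 1000 / 1217
Spacing = 0.8217 m

0.8217


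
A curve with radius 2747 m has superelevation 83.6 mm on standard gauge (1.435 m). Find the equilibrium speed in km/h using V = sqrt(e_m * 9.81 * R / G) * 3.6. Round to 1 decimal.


Convert cant: e = 83.6 mm = 0.0836 m
V_ms = sqrt(0.0836 * 9.81 * 2747 / 1.435)
V_ms = sqrt(1569.936343) = 39.6224 m/s
V = 39.6224 * 3.6 = 142.6 km/h

142.6


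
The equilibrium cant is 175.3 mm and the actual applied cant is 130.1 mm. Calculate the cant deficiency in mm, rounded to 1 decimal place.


Cant deficiency = equilibrium cant - actual cant
CD = 175.3 - 130.1
CD = 45.2 mm

45.2


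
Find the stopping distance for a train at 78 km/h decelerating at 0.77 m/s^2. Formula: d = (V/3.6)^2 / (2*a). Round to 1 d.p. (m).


Convert speed: V = 78 / 3.6 = 21.6667 m/s
V^2 = 469.4444
d = 469.4444 / (2 * 0.77)
d = 469.4444 / 1.54
d = 304.8 m

304.8


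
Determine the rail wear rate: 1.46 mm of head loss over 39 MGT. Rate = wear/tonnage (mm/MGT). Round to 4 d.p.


Wear rate = total wear / cumulative tonnage
Rate = 1.46 / 39
Rate = 0.0374 mm/MGT

0.0374


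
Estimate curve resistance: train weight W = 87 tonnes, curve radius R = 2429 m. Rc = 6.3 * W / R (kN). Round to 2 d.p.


Rc = 6.3 * W / R
Rc = 6.3 * 87 / 2429
Rc = 548.1 / 2429
Rc = 0.23 kN

0.23


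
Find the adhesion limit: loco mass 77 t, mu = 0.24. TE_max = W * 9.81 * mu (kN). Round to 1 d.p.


TE_max = W * g * mu
TE_max = 77 * 9.81 * 0.24
TE_max = 755.37 * 0.24
TE_max = 181.3 kN

181.3


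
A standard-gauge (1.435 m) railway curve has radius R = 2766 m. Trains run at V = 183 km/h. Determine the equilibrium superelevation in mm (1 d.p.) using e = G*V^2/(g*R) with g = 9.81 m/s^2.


Convert speed: V = 183 / 3.6 = 50.8333 m/s
Apply formula: e = 1.435 * 50.8333^2 / (9.81 * 2766)
e = 1.435 * 2584.0278 / 27134.46
e = 0.136656 m = 136.7 mm

136.7


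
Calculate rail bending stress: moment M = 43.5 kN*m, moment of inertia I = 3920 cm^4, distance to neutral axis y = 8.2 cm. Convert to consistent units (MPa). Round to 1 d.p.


Convert units:
M = 43.5 kN*m = 43500000 N*mm
y = 8.2 cm = 82 mm
I = 3920 cm^4 = 39200000 mm^4
sigma = 43500000 * 82 / 39200000
sigma = 91.0 MPa

91.0


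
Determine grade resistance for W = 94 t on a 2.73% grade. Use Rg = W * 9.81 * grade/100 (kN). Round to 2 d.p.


Rg = W * 9.81 * grade / 100
Rg = 94 * 9.81 * 2.73 / 100
Rg = 922.14 * 0.0273
Rg = 25.17 kN

25.17


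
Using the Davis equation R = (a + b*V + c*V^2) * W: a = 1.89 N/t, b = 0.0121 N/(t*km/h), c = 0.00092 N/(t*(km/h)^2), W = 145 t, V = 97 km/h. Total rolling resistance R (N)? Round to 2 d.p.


b*V = 0.0121 * 97 = 1.1737
c*V^2 = 0.00092 * 9409 = 8.65628
R_per_t = 1.89 + 1.1737 + 8.65628 = 11.71998 N/t
R_total = 11.71998 * 145 = 1699.40 N

1699.40


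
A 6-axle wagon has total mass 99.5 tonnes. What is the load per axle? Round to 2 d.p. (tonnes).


Load per axle = total weight / number of axles
Load = 99.5 / 6
Load = 16.58 tonnes

16.58


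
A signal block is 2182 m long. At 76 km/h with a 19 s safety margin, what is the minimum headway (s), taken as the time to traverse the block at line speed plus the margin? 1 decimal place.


V = 76 / 3.6 = 21.1111 m/s
Block traversal time = 2182 / 21.1111 = 103.3579 s
Headway = 103.3579 + 19
Headway = 122.4 s

122.4


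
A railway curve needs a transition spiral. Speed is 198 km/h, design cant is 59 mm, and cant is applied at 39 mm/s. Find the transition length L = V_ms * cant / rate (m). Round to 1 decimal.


Convert speed: V = 198 / 3.6 = 55.0 m/s
L = 55.0 * 59 / 39
L = 3245.0 / 39
L = 83.2 m

83.2


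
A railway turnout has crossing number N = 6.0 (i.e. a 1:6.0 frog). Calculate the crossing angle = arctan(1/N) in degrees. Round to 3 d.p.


1/N = 1/6.0 = 0.166667
angle = arctan(0.166667) = 0.165149 rad
angle = 0.165149 * 180/pi = 9.462 degrees

9.462


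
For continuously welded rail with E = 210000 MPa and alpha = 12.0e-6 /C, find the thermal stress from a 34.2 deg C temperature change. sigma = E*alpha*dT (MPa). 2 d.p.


sigma = E * alpha * dT
sigma = 210000 * 12.0e-6 * 34.2
sigma = 2.52 * 34.2
sigma = 86.18 MPa

86.18


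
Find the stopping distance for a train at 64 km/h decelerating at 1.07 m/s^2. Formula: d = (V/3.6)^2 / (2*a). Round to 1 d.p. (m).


Convert speed: V = 64 / 3.6 = 17.7778 m/s
V^2 = 316.0494
d = 316.0494 / (2 * 1.07)
d = 316.0494 / 2.14
d = 147.7 m

147.7


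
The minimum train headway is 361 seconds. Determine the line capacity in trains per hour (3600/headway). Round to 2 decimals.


Capacity = 3600 / headway
Capacity = 3600 / 361
Capacity = 9.97 trains/hour

9.97


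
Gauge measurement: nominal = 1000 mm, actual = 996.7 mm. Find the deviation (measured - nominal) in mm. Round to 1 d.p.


Deviation = measured - nominal
Deviation = 996.7 - 1000
Deviation = -3.3 mm

-3.3


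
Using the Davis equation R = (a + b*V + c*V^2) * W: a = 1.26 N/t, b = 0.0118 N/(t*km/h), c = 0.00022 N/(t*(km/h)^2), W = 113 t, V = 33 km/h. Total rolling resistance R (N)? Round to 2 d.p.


b*V = 0.0118 * 33 = 0.3894
c*V^2 = 0.00022 * 1089 = 0.23958
R_per_t = 1.26 + 0.3894 + 0.23958 = 1.88898 N/t
R_total = 1.88898 * 113 = 213.45 N

213.45


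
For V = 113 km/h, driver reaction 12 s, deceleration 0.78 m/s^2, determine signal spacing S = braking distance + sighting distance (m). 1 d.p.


V = 113 / 3.6 = 31.3889 m/s
Braking distance = 31.3889^2 / (2*0.78) = 631.5784 m
Sighting distance = 31.3889 * 12 = 376.6667 m
S = 631.5784 + 376.6667 = 1008.2 m

1008.2


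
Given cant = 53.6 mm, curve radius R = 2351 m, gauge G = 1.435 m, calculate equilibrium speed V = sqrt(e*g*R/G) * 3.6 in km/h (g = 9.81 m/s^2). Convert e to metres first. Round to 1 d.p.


Convert cant: e = 53.6 mm = 0.0536 m
V_ms = sqrt(0.0536 * 9.81 * 2351 / 1.435)
V_ms = sqrt(861.458826) = 29.3506 m/s
V = 29.3506 * 3.6 = 105.7 km/h

105.7


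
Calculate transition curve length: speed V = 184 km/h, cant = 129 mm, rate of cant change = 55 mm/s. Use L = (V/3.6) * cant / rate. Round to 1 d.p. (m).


Convert speed: V = 184 / 3.6 = 51.1111 m/s
L = 51.1111 * 129 / 55
L = 6593.3333 / 55
L = 119.9 m

119.9


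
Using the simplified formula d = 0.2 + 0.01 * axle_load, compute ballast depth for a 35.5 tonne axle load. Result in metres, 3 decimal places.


d = 0.2 + 0.01 * 35.5
d = 0.2 + 0.355
d = 0.555 m

0.555


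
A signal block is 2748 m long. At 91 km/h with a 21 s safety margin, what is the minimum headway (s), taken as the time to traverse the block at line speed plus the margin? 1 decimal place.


V = 91 / 3.6 = 25.2778 m/s
Block traversal time = 2748 / 25.2778 = 108.7121 s
Headway = 108.7121 + 21
Headway = 129.7 s

129.7


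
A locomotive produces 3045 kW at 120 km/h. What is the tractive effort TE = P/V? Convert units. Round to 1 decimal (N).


Convert: P = 3045 kW = 3045000 W
V = 120 / 3.6 = 33.3333 m/s
TE = 3045000 / 33.3333
TE = 91350.0 N

91350.0


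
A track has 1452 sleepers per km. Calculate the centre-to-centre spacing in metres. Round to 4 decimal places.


Spacing = 1000 m / number of sleepers
Spacing = 1000 / 1452
Spacing = 0.6887 m

0.6887


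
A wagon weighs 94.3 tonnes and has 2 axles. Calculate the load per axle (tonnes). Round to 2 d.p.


Load per axle = total weight / number of axles
Load = 94.3 / 2
Load = 47.15 tonnes

47.15


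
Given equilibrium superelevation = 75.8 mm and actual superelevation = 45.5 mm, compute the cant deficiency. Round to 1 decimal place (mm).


Cant deficiency = equilibrium cant - actual cant
CD = 75.8 - 45.5
CD = 30.3 mm

30.3


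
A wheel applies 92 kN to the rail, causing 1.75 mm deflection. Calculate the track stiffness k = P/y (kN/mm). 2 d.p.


Track stiffness k = P / y
k = 92 / 1.75
k = 52.57 kN/mm

52.57


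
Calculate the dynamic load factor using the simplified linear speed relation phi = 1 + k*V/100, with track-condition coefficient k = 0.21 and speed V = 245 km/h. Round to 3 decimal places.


phi = 1 + k * V / 100
phi = 1 + 0.21 * 245 / 100
phi = 1 + 0.5145
phi = 1.515

1.515


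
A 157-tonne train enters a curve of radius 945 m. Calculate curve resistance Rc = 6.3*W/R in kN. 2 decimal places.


Rc = 6.3 * W / R
Rc = 6.3 * 157 / 945
Rc = 989.1 / 945
Rc = 1.05 kN

1.05


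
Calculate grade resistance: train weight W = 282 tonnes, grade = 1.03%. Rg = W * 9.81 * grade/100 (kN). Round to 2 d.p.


Rg = W * 9.81 * grade / 100
Rg = 282 * 9.81 * 1.03 / 100
Rg = 2766.42 * 0.0103
Rg = 28.49 kN

28.49


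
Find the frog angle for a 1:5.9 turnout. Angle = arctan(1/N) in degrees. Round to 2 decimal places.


1/N = 1/5.9 = 0.169492
angle = arctan(0.169492) = 0.167896 rad
angle = 0.167896 * 180/pi = 9.62 degrees

9.62


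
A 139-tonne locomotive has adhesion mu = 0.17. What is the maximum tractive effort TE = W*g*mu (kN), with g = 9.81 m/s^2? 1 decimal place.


TE_max = W * g * mu
TE_max = 139 * 9.81 * 0.17
TE_max = 1363.59 * 0.17
TE_max = 231.8 kN

231.8


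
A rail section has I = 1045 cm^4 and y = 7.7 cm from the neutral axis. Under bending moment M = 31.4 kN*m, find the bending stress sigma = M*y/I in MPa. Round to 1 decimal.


Convert units:
M = 31.4 kN*m = 31400000 N*mm
y = 7.7 cm = 77 mm
I = 1045 cm^4 = 10450000 mm^4
sigma = 31400000 * 77 / 10450000
sigma = 231.4 MPa

231.4


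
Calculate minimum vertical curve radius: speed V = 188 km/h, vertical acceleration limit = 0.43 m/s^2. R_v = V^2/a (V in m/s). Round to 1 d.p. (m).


Convert speed: V = 188 / 3.6 = 52.2222 m/s
V^2 = 2727.1605 m^2/s^2
R_v = 2727.1605 / 0.43
R_v = 6342.2 m

6342.2


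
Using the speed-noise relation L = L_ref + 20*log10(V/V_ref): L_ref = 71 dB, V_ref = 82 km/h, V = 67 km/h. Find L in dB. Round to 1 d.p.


V/V_ref = 67 / 82 = 0.817073
log10(0.817073) = -0.087739
20 * -0.087739 = -1.7548
L = 71 + -1.7548 = 69.2 dB

69.2


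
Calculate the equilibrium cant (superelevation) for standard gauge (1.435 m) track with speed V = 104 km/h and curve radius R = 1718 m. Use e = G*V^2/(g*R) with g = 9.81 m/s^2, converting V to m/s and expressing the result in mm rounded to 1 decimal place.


Convert speed: V = 104 / 3.6 = 28.8889 m/s
Apply formula: e = 1.435 * 28.8889^2 / (9.81 * 1718)
e = 1.435 * 834.5679 / 16853.58
e = 0.071059 m = 71.1 mm

71.1


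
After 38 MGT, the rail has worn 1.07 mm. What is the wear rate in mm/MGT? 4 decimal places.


Wear rate = total wear / cumulative tonnage
Rate = 1.07 / 38
Rate = 0.0282 mm/MGT

0.0282


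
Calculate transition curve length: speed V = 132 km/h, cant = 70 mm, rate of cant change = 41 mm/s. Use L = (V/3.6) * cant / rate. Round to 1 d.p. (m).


Convert speed: V = 132 / 3.6 = 36.6667 m/s
L = 36.6667 * 70 / 41
L = 2566.6667 / 41
L = 62.6 m

62.6


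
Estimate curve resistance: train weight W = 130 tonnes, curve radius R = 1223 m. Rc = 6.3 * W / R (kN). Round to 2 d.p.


Rc = 6.3 * W / R
Rc = 6.3 * 130 / 1223
Rc = 819.0 / 1223
Rc = 0.67 kN

0.67


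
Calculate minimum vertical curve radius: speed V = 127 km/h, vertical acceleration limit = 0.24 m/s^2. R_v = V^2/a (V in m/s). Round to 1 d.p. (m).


Convert speed: V = 127 / 3.6 = 35.2778 m/s
V^2 = 1244.5216 m^2/s^2
R_v = 1244.5216 / 0.24
R_v = 5185.5 m

5185.5


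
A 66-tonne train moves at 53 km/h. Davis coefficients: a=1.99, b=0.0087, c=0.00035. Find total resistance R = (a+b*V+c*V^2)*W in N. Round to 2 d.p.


b*V = 0.0087 * 53 = 0.4611
c*V^2 = 0.00035 * 2809 = 0.98315
R_per_t = 1.99 + 0.4611 + 0.98315 = 3.43425 N/t
R_total = 3.43425 * 66 = 226.66 N

226.66


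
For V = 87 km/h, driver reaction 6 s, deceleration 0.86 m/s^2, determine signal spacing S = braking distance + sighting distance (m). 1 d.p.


V = 87 / 3.6 = 24.1667 m/s
Braking distance = 24.1667^2 / (2*0.86) = 339.551 m
Sighting distance = 24.1667 * 6 = 145.0 m
S = 339.551 + 145.0 = 484.6 m

484.6


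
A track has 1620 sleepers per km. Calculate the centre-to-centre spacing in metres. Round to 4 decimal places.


Spacing = 1000 m / number of sleepers
Spacing = 1000 / 1620
Spacing = 0.6173 m

0.6173


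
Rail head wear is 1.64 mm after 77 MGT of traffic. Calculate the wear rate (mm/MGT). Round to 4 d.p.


Wear rate = total wear / cumulative tonnage
Rate = 1.64 / 77
Rate = 0.0213 mm/MGT

0.0213


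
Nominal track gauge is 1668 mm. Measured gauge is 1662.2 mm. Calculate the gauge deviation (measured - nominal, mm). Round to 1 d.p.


Deviation = measured - nominal
Deviation = 1662.2 - 1668
Deviation = -5.8 mm

-5.8


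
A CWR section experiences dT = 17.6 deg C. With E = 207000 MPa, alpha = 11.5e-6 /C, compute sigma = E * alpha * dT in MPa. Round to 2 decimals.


sigma = E * alpha * dT
sigma = 207000 * 11.5e-6 * 17.6
sigma = 2.3805 * 17.6
sigma = 41.90 MPa

41.90


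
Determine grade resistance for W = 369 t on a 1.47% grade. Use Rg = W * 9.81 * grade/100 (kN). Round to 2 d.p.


Rg = W * 9.81 * grade / 100
Rg = 369 * 9.81 * 1.47 / 100
Rg = 3619.89 * 0.0147
Rg = 53.21 kN

53.21


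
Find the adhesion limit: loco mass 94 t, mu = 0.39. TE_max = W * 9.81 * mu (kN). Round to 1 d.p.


TE_max = W * g * mu
TE_max = 94 * 9.81 * 0.39
TE_max = 922.14 * 0.39
TE_max = 359.6 kN

359.6


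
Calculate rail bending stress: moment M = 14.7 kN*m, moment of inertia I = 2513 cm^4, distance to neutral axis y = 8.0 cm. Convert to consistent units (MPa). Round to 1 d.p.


Convert units:
M = 14.7 kN*m = 14700000 N*mm
y = 8.0 cm = 80 mm
I = 2513 cm^4 = 25130000 mm^4
sigma = 14700000 * 80 / 25130000
sigma = 46.8 MPa

46.8


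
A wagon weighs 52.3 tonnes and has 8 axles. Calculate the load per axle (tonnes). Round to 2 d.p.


Load per axle = total weight / number of axles
Load = 52.3 / 8
Load = 6.54 tonnes

6.54


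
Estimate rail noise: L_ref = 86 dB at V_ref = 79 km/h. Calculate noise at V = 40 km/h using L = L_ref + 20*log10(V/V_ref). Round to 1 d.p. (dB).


V/V_ref = 40 / 79 = 0.506329
log10(0.506329) = -0.295567
20 * -0.295567 = -5.9113
L = 86 + -5.9113 = 80.1 dB

80.1


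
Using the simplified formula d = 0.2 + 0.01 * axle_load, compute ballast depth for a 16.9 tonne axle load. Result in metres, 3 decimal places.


d = 0.2 + 0.01 * 16.9
d = 0.2 + 0.169
d = 0.369 m

0.369


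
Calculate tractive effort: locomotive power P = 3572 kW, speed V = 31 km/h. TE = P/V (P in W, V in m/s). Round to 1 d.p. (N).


Convert: P = 3572 kW = 3572000 W
V = 31 / 3.6 = 8.6111 m/s
TE = 3572000 / 8.6111
TE = 414812.9 N

414812.9


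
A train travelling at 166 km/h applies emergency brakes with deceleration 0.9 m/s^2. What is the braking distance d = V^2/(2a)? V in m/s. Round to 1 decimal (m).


Convert speed: V = 166 / 3.6 = 46.1111 m/s
V^2 = 2126.2346
d = 2126.2346 / (2 * 0.9)
d = 2126.2346 / 1.8
d = 1181.2 m

1181.2


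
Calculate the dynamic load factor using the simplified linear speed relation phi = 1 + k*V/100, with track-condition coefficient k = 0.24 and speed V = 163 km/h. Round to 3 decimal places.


phi = 1 + k * V / 100
phi = 1 + 0.24 * 163 / 100
phi = 1 + 0.3912
phi = 1.391

1.391


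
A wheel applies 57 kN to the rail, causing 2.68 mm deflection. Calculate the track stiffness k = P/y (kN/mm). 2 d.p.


Track stiffness k = P / y
k = 57 / 2.68
k = 21.27 kN/mm

21.27


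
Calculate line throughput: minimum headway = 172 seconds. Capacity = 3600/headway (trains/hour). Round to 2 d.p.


Capacity = 3600 / headway
Capacity = 3600 / 172
Capacity = 20.93 trains/hour

20.93


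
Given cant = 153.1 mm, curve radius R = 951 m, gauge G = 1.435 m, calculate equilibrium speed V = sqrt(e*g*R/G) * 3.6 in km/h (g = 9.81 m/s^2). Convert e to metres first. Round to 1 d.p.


Convert cant: e = 153.1 mm = 0.1531 m
V_ms = sqrt(0.1531 * 9.81 * 951 / 1.435)
V_ms = sqrt(995.343109) = 31.5491 m/s
V = 31.5491 * 3.6 = 113.6 km/h

113.6


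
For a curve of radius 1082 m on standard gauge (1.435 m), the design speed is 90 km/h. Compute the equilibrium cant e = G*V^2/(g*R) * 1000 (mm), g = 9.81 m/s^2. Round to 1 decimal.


Convert speed: V = 90 / 3.6 = 25.0 m/s
Apply formula: e = 1.435 * 25.0^2 / (9.81 * 1082)
e = 1.435 * 625.0 / 10614.42
e = 0.084496 m = 84.5 mm

84.5


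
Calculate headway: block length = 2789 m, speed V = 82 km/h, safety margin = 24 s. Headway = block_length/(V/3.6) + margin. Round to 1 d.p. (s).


V = 82 / 3.6 = 22.7778 m/s
Block traversal time = 2789 / 22.7778 = 122.4439 s
Headway = 122.4439 + 24
Headway = 146.4 s

146.4


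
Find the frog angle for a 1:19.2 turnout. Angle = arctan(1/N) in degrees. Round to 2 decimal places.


1/N = 1/19.2 = 0.052083
angle = arctan(0.052083) = 0.052036 rad
angle = 0.052036 * 180/pi = 2.98 degrees

2.98


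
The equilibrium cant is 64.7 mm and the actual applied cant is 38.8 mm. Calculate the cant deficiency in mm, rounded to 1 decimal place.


Cant deficiency = equilibrium cant - actual cant
CD = 64.7 - 38.8
CD = 25.9 mm

25.9


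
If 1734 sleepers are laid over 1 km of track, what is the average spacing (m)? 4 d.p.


Spacing = 1000 m / number of sleepers
Spacing = 1000 / 1734
Spacing = 0.5767 m

0.5767


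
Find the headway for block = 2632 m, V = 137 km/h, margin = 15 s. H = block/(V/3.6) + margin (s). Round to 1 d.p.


V = 137 / 3.6 = 38.0556 m/s
Block traversal time = 2632 / 38.0556 = 69.162 s
Headway = 69.162 + 15
Headway = 84.2 s

84.2


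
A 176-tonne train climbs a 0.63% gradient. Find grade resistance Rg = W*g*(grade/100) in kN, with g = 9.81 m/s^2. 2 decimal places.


Rg = W * 9.81 * grade / 100
Rg = 176 * 9.81 * 0.63 / 100
Rg = 1726.56 * 0.0063
Rg = 10.88 kN

10.88


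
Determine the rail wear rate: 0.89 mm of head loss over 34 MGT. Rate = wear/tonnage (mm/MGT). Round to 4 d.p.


Wear rate = total wear / cumulative tonnage
Rate = 0.89 / 34
Rate = 0.0262 mm/MGT

0.0262


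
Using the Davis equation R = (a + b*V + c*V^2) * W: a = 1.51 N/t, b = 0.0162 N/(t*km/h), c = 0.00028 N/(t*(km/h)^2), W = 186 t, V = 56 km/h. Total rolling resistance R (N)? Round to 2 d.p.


b*V = 0.0162 * 56 = 0.9072
c*V^2 = 0.00028 * 3136 = 0.87808
R_per_t = 1.51 + 0.9072 + 0.87808 = 3.29528 N/t
R_total = 3.29528 * 186 = 612.92 N

612.92


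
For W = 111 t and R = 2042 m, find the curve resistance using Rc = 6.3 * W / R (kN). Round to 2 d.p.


Rc = 6.3 * W / R
Rc = 6.3 * 111 / 2042
Rc = 699.3 / 2042
Rc = 0.34 kN

0.34


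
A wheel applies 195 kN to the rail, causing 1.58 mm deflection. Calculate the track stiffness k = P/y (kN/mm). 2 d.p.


Track stiffness k = P / y
k = 195 / 1.58
k = 123.42 kN/mm

123.42


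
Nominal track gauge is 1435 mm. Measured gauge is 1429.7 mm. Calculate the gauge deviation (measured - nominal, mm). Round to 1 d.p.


Deviation = measured - nominal
Deviation = 1429.7 - 1435
Deviation = -5.3 mm

-5.3


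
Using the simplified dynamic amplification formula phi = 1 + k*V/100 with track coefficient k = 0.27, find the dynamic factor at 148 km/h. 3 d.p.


phi = 1 + k * V / 100
phi = 1 + 0.27 * 148 / 100
phi = 1 + 0.3996
phi = 1.400

1.400


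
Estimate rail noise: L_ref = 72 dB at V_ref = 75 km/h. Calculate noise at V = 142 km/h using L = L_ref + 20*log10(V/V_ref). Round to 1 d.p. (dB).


V/V_ref = 142 / 75 = 1.893333
log10(1.893333) = 0.277227
20 * 0.277227 = 5.5445
L = 72 + 5.5445 = 77.5 dB

77.5


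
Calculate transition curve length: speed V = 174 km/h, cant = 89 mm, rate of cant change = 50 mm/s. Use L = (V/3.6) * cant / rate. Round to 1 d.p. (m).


Convert speed: V = 174 / 3.6 = 48.3333 m/s
L = 48.3333 * 89 / 50
L = 4301.6667 / 50
L = 86.0 m

86.0


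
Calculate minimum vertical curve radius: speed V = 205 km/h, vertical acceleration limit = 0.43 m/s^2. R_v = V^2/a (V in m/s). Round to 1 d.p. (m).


Convert speed: V = 205 / 3.6 = 56.9444 m/s
V^2 = 3242.6698 m^2/s^2
R_v = 3242.6698 / 0.43
R_v = 7541.1 m

7541.1


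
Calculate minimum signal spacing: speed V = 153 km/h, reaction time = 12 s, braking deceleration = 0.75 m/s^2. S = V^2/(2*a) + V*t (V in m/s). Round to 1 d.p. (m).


V = 153 / 3.6 = 42.5 m/s
Braking distance = 42.5^2 / (2*0.75) = 1204.1667 m
Sighting distance = 42.5 * 12 = 510.0 m
S = 1204.1667 + 510.0 = 1714.2 m

1714.2


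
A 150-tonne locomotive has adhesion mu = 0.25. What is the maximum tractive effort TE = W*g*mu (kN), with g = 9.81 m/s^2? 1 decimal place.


TE_max = W * g * mu
TE_max = 150 * 9.81 * 0.25
TE_max = 1471.5 * 0.25
TE_max = 367.9 kN

367.9


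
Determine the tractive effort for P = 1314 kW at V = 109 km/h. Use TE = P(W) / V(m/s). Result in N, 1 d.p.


Convert: P = 1314 kW = 1314000 W
V = 109 / 3.6 = 30.2778 m/s
TE = 1314000 / 30.2778
TE = 43398.2 N

43398.2


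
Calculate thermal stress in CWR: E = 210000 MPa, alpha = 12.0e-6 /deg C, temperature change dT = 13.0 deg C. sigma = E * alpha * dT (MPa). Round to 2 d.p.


sigma = E * alpha * dT
sigma = 210000 * 12.0e-6 * 13.0
sigma = 2.52 * 13.0
sigma = 32.76 MPa

32.76


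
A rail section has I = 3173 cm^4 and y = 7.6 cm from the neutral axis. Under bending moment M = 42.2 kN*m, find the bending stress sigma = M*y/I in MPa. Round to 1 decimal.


Convert units:
M = 42.2 kN*m = 42200000 N*mm
y = 7.6 cm = 76 mm
I = 3173 cm^4 = 31730000 mm^4
sigma = 42200000 * 76 / 31730000
sigma = 101.1 MPa

101.1


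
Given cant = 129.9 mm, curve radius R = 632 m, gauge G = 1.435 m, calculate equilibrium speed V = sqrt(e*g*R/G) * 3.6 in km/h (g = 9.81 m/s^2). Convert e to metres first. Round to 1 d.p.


Convert cant: e = 129.9 mm = 0.1299 m
V_ms = sqrt(0.1299 * 9.81 * 632 / 1.435)
V_ms = sqrt(561.233176) = 23.6904 m/s
V = 23.6904 * 3.6 = 85.3 km/h

85.3


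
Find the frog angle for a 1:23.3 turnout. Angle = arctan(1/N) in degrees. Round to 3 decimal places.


1/N = 1/23.3 = 0.042918
angle = arctan(0.042918) = 0.042892 rad
angle = 0.042892 * 180/pi = 2.458 degrees

2.458


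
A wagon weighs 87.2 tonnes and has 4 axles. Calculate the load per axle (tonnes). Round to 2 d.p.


Load per axle = total weight / number of axles
Load = 87.2 / 4
Load = 21.80 tonnes

21.80


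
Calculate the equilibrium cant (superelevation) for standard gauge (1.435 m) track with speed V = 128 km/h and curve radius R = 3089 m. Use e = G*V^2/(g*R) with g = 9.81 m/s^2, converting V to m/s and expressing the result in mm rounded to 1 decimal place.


Convert speed: V = 128 / 3.6 = 35.5556 m/s
Apply formula: e = 1.435 * 35.5556^2 / (9.81 * 3089)
e = 1.435 * 1264.1975 / 30303.09
e = 0.059866 m = 59.9 mm

59.9


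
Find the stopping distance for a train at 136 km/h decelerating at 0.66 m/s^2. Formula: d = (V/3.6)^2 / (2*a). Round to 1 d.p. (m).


Convert speed: V = 136 / 3.6 = 37.7778 m/s
V^2 = 1427.1605
d = 1427.1605 / (2 * 0.66)
d = 1427.1605 / 1.32
d = 1081.2 m

1081.2


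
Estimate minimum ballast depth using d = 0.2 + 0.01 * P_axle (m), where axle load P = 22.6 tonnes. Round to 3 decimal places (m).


d = 0.2 + 0.01 * 22.6
d = 0.2 + 0.226
d = 0.426 m

0.426


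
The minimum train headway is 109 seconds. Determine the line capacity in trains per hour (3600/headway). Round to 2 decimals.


Capacity = 3600 / headway
Capacity = 3600 / 109
Capacity = 33.03 trains/hour

33.03


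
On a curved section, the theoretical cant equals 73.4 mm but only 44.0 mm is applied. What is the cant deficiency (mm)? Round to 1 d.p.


Cant deficiency = equilibrium cant - actual cant
CD = 73.4 - 44.0
CD = 29.4 mm

29.4


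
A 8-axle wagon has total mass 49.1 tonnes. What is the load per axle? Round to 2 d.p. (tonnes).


Load per axle = total weight / number of axles
Load = 49.1 / 8
Load = 6.14 tonnes

6.14


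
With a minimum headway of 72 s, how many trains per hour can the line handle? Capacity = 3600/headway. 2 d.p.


Capacity = 3600 / headway
Capacity = 3600 / 72
Capacity = 50.00 trains/hour

50.00


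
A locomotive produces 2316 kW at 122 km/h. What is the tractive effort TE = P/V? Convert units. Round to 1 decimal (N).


Convert: P = 2316 kW = 2316000 W
V = 122 / 3.6 = 33.8889 m/s
TE = 2316000 / 33.8889
TE = 68341.0 N

68341.0


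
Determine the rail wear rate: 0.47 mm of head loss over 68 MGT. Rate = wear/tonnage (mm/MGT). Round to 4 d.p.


Wear rate = total wear / cumulative tonnage
Rate = 0.47 / 68
Rate = 0.0069 mm/MGT

0.0069


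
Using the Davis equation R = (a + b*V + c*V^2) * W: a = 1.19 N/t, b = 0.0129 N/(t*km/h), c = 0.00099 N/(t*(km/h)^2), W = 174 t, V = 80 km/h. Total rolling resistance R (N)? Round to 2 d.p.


b*V = 0.0129 * 80 = 1.032
c*V^2 = 0.00099 * 6400 = 6.336
R_per_t = 1.19 + 1.032 + 6.336 = 8.558 N/t
R_total = 8.558 * 174 = 1489.09 N

1489.09


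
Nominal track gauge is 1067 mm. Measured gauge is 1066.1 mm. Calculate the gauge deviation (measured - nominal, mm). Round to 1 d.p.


Deviation = measured - nominal
Deviation = 1066.1 - 1067
Deviation = -0.9 mm

-0.9


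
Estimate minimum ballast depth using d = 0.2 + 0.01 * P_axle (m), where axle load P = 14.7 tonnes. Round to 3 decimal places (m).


d = 0.2 + 0.01 * 14.7
d = 0.2 + 0.147
d = 0.347 m

0.347


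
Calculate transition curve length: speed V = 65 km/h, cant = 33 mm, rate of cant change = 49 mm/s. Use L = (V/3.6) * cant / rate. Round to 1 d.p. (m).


Convert speed: V = 65 / 3.6 = 18.0556 m/s
L = 18.0556 * 33 / 49
L = 595.8333 / 49
L = 12.2 m

12.2


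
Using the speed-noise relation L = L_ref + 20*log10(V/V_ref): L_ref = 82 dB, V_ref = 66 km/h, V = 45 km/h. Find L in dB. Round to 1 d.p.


V/V_ref = 45 / 66 = 0.681818
log10(0.681818) = -0.166331
20 * -0.166331 = -3.3266
L = 82 + -3.3266 = 78.7 dB

78.7


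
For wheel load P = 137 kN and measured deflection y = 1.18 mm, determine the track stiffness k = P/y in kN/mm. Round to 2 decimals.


Track stiffness k = P / y
k = 137 / 1.18
k = 116.10 kN/mm

116.10


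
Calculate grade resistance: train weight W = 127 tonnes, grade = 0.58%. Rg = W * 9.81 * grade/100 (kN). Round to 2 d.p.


Rg = W * 9.81 * grade / 100
Rg = 127 * 9.81 * 0.58 / 100
Rg = 1245.87 * 0.0058
Rg = 7.23 kN

7.23


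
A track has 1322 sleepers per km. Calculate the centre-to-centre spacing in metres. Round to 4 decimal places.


Spacing = 1000 m / number of sleepers
Spacing = 1000 / 1322
Spacing = 0.7564 m

0.7564


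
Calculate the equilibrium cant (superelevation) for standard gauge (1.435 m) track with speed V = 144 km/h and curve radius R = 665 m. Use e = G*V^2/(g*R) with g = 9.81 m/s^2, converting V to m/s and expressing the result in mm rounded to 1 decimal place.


Convert speed: V = 144 / 3.6 = 40.0 m/s
Apply formula: e = 1.435 * 40.0^2 / (9.81 * 665)
e = 1.435 * 1600.0 / 6523.65
e = 0.35195 m = 352.0 mm

352.0


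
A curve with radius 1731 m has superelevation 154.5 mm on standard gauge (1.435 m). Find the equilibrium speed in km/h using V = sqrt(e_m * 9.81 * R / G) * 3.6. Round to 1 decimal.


Convert cant: e = 154.5 mm = 0.1545 m
V_ms = sqrt(0.1545 * 9.81 * 1731 / 1.435)
V_ms = sqrt(1828.279787) = 42.7584 m/s
V = 42.7584 * 3.6 = 153.9 km/h

153.9


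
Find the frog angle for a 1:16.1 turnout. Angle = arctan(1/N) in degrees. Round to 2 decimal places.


1/N = 1/16.1 = 0.062112
angle = arctan(0.062112) = 0.062032 rad
angle = 0.062032 * 180/pi = 3.55 degrees

3.55


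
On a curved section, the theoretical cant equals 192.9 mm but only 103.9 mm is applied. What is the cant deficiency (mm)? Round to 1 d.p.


Cant deficiency = equilibrium cant - actual cant
CD = 192.9 - 103.9
CD = 89.0 mm

89.0


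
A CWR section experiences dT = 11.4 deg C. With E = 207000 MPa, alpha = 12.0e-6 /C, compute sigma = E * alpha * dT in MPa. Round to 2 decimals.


sigma = E * alpha * dT
sigma = 207000 * 12.0e-6 * 11.4
sigma = 2.484 * 11.4
sigma = 28.32 MPa

28.32


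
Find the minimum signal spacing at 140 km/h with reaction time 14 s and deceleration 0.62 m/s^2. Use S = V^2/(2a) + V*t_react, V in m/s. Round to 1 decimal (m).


V = 140 / 3.6 = 38.8889 m/s
Braking distance = 38.8889^2 / (2*0.62) = 1219.6336 m
Sighting distance = 38.8889 * 14 = 544.4444 m
S = 1219.6336 + 544.4444 = 1764.1 m

1764.1


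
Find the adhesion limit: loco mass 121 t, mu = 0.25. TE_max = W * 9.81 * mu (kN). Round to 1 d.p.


TE_max = W * g * mu
TE_max = 121 * 9.81 * 0.25
TE_max = 1187.01 * 0.25
TE_max = 296.8 kN

296.8


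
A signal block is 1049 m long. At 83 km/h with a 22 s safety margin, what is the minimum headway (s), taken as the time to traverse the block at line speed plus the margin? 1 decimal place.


V = 83 / 3.6 = 23.0556 m/s
Block traversal time = 1049 / 23.0556 = 45.4988 s
Headway = 45.4988 + 22
Headway = 67.5 s

67.5


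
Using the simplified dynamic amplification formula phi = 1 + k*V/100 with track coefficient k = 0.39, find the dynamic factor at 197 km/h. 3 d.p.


phi = 1 + k * V / 100
phi = 1 + 0.39 * 197 / 100
phi = 1 + 0.7683
phi = 1.768

1.768


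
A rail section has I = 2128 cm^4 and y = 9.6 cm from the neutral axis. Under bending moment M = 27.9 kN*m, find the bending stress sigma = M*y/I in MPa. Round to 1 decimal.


Convert units:
M = 27.9 kN*m = 27900000 N*mm
y = 9.6 cm = 96 mm
I = 2128 cm^4 = 21280000 mm^4
sigma = 27900000 * 96 / 21280000
sigma = 125.9 MPa

125.9


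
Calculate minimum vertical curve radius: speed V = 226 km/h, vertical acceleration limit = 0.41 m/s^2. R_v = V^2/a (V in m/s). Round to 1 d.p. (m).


Convert speed: V = 226 / 3.6 = 62.7778 m/s
V^2 = 3941.0494 m^2/s^2
R_v = 3941.0494 / 0.41
R_v = 9612.3 m

9612.3


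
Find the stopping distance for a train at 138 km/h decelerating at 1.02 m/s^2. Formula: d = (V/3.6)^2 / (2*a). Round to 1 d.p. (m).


Convert speed: V = 138 / 3.6 = 38.3333 m/s
V^2 = 1469.4444
d = 1469.4444 / (2 * 1.02)
d = 1469.4444 / 2.04
d = 720.3 m

720.3


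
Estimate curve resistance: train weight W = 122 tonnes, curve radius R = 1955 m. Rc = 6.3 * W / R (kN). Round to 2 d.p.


Rc = 6.3 * W / R
Rc = 6.3 * 122 / 1955
Rc = 768.6 / 1955
Rc = 0.39 kN

0.39


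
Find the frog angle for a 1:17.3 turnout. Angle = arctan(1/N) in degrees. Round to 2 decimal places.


1/N = 1/17.3 = 0.057803
angle = arctan(0.057803) = 0.057739 rad
angle = 0.057739 * 180/pi = 3.31 degrees

3.31


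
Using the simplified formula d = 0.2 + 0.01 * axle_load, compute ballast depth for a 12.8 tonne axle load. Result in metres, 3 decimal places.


d = 0.2 + 0.01 * 12.8
d = 0.2 + 0.128
d = 0.328 m

0.328


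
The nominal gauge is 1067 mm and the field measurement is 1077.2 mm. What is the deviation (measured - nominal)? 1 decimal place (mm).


Deviation = measured - nominal
Deviation = 1077.2 - 1067
Deviation = 10.2 mm

10.2


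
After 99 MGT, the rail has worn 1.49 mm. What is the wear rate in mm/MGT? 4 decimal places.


Wear rate = total wear / cumulative tonnage
Rate = 1.49 / 99
Rate = 0.0151 mm/MGT

0.0151


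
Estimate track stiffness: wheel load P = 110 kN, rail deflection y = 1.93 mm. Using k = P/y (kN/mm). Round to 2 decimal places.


Track stiffness k = P / y
k = 110 / 1.93
k = 56.99 kN/mm

56.99


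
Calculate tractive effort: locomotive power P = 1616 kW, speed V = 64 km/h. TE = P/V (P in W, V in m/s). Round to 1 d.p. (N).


Convert: P = 1616 kW = 1616000 W
V = 64 / 3.6 = 17.7778 m/s
TE = 1616000 / 17.7778
TE = 90900.0 N

90900.0


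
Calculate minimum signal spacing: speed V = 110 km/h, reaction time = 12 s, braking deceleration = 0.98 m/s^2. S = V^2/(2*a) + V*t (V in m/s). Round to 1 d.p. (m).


V = 110 / 3.6 = 30.5556 m/s
Braking distance = 30.5556^2 / (2*0.98) = 476.3479 m
Sighting distance = 30.5556 * 12 = 366.6667 m
S = 476.3479 + 366.6667 = 843.0 m

843.0


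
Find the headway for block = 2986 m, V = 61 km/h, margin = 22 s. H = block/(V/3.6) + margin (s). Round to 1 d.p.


V = 61 / 3.6 = 16.9444 m/s
Block traversal time = 2986 / 16.9444 = 176.223 s
Headway = 176.223 + 22
Headway = 198.2 s

198.2


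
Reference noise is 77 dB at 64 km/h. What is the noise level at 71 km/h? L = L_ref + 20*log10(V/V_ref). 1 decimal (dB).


V/V_ref = 71 / 64 = 1.109375
log10(1.109375) = 0.045078
20 * 0.045078 = 0.9016
L = 77 + 0.9016 = 77.9 dB

77.9


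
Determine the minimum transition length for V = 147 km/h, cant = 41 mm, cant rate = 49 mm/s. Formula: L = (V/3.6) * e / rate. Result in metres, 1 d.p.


Convert speed: V = 147 / 3.6 = 40.8333 m/s
L = 40.8333 * 41 / 49
L = 1674.1667 / 49
L = 34.2 m

34.2


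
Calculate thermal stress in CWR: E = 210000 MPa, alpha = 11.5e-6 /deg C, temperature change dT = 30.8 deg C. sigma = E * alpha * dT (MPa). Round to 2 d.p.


sigma = E * alpha * dT
sigma = 210000 * 11.5e-6 * 30.8
sigma = 2.415 * 30.8
sigma = 74.38 MPa

74.38


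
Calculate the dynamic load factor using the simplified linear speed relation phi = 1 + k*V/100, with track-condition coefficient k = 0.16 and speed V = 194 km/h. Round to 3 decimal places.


phi = 1 + k * V / 100
phi = 1 + 0.16 * 194 / 100
phi = 1 + 0.3104
phi = 1.310

1.310


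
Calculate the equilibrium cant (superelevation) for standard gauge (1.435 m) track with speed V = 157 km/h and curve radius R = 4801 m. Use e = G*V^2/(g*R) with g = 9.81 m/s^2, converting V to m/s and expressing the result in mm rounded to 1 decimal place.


Convert speed: V = 157 / 3.6 = 43.6111 m/s
Apply formula: e = 1.435 * 43.6111^2 / (9.81 * 4801)
e = 1.435 * 1901.929 / 47097.81
e = 0.057949 m = 57.9 mm

57.9


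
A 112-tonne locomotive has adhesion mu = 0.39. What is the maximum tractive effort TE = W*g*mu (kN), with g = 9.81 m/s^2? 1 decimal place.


TE_max = W * g * mu
TE_max = 112 * 9.81 * 0.39
TE_max = 1098.72 * 0.39
TE_max = 428.5 kN

428.5


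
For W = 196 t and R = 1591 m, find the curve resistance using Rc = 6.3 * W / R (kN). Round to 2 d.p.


Rc = 6.3 * W / R
Rc = 6.3 * 196 / 1591
Rc = 1234.8 / 1591
Rc = 0.78 kN

0.78


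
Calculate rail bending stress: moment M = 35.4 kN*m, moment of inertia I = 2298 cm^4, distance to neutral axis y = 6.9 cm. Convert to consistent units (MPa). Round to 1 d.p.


Convert units:
M = 35.4 kN*m = 35400000 N*mm
y = 6.9 cm = 69 mm
I = 2298 cm^4 = 22980000 mm^4
sigma = 35400000 * 69 / 22980000
sigma = 106.3 MPa

106.3


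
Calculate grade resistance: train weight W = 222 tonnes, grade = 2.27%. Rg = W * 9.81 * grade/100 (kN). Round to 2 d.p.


Rg = W * 9.81 * grade / 100
Rg = 222 * 9.81 * 2.27 / 100
Rg = 2177.82 * 0.0227
Rg = 49.44 kN

49.44


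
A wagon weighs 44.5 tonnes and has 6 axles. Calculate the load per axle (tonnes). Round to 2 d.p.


Load per axle = total weight / number of axles
Load = 44.5 / 6
Load = 7.42 tonnes

7.42


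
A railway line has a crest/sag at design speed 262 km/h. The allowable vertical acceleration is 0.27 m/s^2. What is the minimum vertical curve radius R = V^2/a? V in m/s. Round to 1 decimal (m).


Convert speed: V = 262 / 3.6 = 72.7778 m/s
V^2 = 5296.6049 m^2/s^2
R_v = 5296.6049 / 0.27
R_v = 19617.1 m

19617.1


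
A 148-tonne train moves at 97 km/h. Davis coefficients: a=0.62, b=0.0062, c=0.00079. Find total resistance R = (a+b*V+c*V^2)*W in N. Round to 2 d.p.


b*V = 0.0062 * 97 = 0.6014
c*V^2 = 0.00079 * 9409 = 7.43311
R_per_t = 0.62 + 0.6014 + 7.43311 = 8.65451 N/t
R_total = 8.65451 * 148 = 1280.87 N

1280.87


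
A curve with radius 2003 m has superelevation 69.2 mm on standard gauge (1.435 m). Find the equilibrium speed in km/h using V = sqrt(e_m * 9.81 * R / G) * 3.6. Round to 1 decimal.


Convert cant: e = 69.2 mm = 0.0692 m
V_ms = sqrt(0.0692 * 9.81 * 2003 / 1.435)
V_ms = sqrt(947.554394) = 30.7824 m/s
V = 30.7824 * 3.6 = 110.8 km/h

110.8


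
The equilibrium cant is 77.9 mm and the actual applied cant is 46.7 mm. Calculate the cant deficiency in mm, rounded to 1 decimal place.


Cant deficiency = equilibrium cant - actual cant
CD = 77.9 - 46.7
CD = 31.2 mm

31.2


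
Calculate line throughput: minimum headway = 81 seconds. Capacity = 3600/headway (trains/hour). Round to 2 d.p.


Capacity = 3600 / headway
Capacity = 3600 / 81
Capacity = 44.44 trains/hour

44.44


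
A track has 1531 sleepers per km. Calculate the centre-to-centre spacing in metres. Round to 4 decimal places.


Spacing = 1000 m / number of sleepers
Spacing = 1000 / 1531
Spacing = 0.6532 m

0.6532


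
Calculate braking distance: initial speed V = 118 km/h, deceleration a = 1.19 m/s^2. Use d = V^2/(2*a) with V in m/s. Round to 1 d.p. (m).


Convert speed: V = 118 / 3.6 = 32.7778 m/s
V^2 = 1074.3827
d = 1074.3827 / (2 * 1.19)
d = 1074.3827 / 2.38
d = 451.4 m

451.4


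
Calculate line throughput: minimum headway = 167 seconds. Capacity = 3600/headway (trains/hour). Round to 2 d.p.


Capacity = 3600 / headway
Capacity = 3600 / 167
Capacity = 21.56 trains/hour

21.56


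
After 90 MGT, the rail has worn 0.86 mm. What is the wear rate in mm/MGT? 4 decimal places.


Wear rate = total wear / cumulative tonnage
Rate = 0.86 / 90
Rate = 0.0096 mm/MGT

0.0096


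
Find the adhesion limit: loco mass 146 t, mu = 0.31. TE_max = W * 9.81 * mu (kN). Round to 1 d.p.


TE_max = W * g * mu
TE_max = 146 * 9.81 * 0.31
TE_max = 1432.26 * 0.31
TE_max = 444.0 kN

444.0


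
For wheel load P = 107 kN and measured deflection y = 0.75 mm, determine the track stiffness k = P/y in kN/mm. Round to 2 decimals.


Track stiffness k = P / y
k = 107 / 0.75
k = 142.67 kN/mm

142.67


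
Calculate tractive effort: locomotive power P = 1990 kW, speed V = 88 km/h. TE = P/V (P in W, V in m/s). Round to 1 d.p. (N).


Convert: P = 1990 kW = 1990000 W
V = 88 / 3.6 = 24.4444 m/s
TE = 1990000 / 24.4444
TE = 81409.1 N

81409.1


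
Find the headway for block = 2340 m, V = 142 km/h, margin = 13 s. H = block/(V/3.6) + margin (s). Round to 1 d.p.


V = 142 / 3.6 = 39.4444 m/s
Block traversal time = 2340 / 39.4444 = 59.3239 s
Headway = 59.3239 + 13
Headway = 72.3 s

72.3


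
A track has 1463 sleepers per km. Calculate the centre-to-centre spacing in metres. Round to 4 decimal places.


Spacing = 1000 m / number of sleepers
Spacing = 1000 / 1463
Spacing = 0.6835 m

0.6835


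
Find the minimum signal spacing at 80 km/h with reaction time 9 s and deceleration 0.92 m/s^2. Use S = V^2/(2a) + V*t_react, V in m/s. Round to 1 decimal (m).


V = 80 / 3.6 = 22.2222 m/s
Braking distance = 22.2222^2 / (2*0.92) = 268.3843 m
Sighting distance = 22.2222 * 9 = 200.0 m
S = 268.3843 + 200.0 = 468.4 m

468.4


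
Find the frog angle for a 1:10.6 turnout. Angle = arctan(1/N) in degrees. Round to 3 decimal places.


1/N = 1/10.6 = 0.09434
angle = arctan(0.09434) = 0.094061 rad
angle = 0.094061 * 180/pi = 5.389 degrees

5.389


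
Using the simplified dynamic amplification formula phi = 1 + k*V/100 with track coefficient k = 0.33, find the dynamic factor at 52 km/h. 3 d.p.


phi = 1 + k * V / 100
phi = 1 + 0.33 * 52 / 100
phi = 1 + 0.1716
phi = 1.172

1.172


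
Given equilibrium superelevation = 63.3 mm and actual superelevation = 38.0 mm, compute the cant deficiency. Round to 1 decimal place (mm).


Cant deficiency = equilibrium cant - actual cant
CD = 63.3 - 38.0
CD = 25.3 mm

25.3


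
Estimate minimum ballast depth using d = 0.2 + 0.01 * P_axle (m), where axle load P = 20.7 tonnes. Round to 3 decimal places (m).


d = 0.2 + 0.01 * 20.7
d = 0.2 + 0.207
d = 0.407 m

0.407


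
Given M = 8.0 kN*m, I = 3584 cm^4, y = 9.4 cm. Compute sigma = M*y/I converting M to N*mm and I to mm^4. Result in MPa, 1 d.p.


Convert units:
M = 8.0 kN*m = 8000000 N*mm
y = 9.4 cm = 94 mm
I = 3584 cm^4 = 35840000 mm^4
sigma = 8000000 * 94 / 35840000
sigma = 21.0 MPa

21.0
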